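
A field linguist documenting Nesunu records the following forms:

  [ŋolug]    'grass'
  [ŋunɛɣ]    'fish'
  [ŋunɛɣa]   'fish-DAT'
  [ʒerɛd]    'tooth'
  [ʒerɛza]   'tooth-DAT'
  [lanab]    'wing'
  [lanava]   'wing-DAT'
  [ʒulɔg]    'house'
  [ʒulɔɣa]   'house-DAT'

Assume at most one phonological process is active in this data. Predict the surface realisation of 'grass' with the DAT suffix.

[ŋoluɣa]

'house' shows [g] ~ [ɣ] at the end of the stem ([ʒulɔg] vs [ʒulɔɣa]).
The stem 'fish' ([ŋunɛɣ], [ŋunɛɣa]) shows [ɣ] unchanged in both environments, so [ɣ] cannot be basic with [g] derived in isolation.
The underlying segment must be /g/; voiced stops become fricatives between vowels, yielding [ɣ] there.
From [ŋolug] the stem 'grass' is /ŋolug/; between vowels this yields [ŋoluɣa].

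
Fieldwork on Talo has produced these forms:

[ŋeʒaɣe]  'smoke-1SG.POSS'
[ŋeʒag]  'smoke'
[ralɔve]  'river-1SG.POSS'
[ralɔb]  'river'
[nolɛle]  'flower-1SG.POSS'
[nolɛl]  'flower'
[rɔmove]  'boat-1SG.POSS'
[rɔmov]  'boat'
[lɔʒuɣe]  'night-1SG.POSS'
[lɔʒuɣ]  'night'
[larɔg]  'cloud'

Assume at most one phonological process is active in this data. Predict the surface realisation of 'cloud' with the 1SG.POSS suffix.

[larɔɣe]

In [ŋeʒaɣe] and [ŋeʒag] the final segment of 'smoke' alternates: [ɣ] ~ [g].
But 'night' keeps [ɣ] in both environments ([lɔʒuɣe], [lɔʒuɣ]), so there is no rule changing /ɣ/ to [g] in isolation.
So /g/ is underlying, and a rule of intervocalic spirantization — voiced stops become fricatives between vowels — gives [ɣ].
The one attested form of 'cloud', [larɔg], shows underlying /larɔg/. Applying the same rule between vowels gives [larɔɣe].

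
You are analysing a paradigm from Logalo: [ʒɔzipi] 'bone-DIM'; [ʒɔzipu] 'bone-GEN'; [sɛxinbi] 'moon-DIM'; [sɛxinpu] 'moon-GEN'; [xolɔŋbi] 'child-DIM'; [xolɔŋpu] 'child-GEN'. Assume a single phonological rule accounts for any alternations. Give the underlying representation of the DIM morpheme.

/-bi/

The DIM suffix surfaces as [-bi] and [-pi], depending on the final segment of the stem.
The GEN suffix, which begins with [p], is invariant after every stem; so [p] is not altered by any rule here.
The DIM suffix is therefore /-bi/ underlyingly, with post-vocalic devoicing: voiced stops become voiceless after a vowel.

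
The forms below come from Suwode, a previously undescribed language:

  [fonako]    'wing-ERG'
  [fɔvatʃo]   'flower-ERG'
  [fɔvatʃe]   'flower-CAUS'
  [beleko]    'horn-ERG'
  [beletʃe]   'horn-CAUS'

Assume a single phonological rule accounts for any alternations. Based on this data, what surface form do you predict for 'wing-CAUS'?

[fonatʃe]

In [beleko] and [beletʃe] the final segment of 'horn' alternates: [k] ~ [tʃ].
Compare 'flower', with invariant [tʃ] in [fɔvatʃo] and [fɔvatʃe]: an analysis with underlying /tʃ/ and a rule producing [k] before the ERG suffix would wrongly predict alternation here too.
So /k/ is underlying, and a rule of palatalization before a front vowel — /k/ becomes palato-alveolar [tʃ] before a front vowel — gives [tʃ].
The one attested form of 'wing', [fonako], shows underlying /fonak/. Applying the same rule before a front vowel gives [fonatʃe].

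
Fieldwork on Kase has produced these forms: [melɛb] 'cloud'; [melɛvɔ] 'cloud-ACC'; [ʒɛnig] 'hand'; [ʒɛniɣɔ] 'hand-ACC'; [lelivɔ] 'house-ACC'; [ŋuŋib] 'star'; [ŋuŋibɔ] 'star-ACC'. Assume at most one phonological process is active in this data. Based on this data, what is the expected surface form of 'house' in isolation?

[lelib]

The stem for 'cloud' ends in [b] in [melɛb] but [v] in [melɛvɔ].
If /b/ were underlying and a rule turned it into [v] before the ACC suffix, 'star' would also alternate; but it has [b] in both [ŋuŋib] and [ŋuŋibɔ].
The underlying segment must be /v/; voiced fricatives become stops word-finally, yielding [b] there.
The one attested form of 'house', [lelivɔ], shows underlying /leliv/. Applying the same rule word-finally gives [lelib].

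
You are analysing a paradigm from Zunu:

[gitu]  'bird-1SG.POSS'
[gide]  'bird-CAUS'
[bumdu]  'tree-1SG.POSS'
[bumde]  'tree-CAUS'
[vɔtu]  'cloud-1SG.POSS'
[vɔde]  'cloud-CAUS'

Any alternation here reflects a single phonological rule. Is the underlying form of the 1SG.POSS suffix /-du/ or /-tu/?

The 1SG.POSS suffix surfaces as [-du] and [-tu], depending on the final segment of the stem.
The CAUS suffix, which begins with [d], is invariant after every stem; so [d] is not altered by any rule here.
So the underlying form is /-tu/, and voiceless stops become voiced after a nasal.

/-tu/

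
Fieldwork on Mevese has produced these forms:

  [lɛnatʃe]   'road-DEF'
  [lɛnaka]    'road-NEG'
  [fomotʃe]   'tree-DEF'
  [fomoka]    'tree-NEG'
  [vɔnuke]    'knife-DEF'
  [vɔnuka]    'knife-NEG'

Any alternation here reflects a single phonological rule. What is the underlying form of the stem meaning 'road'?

/lɛnatʃ/

The root 'road' surfaces as [lɛnatʃe] and [lɛnaka], with a stem-final [tʃ] ~ [k] alternation.
Compare 'knife', with invariant [k] in [vɔnuke] and [vɔnuka]: an analysis with underlying /k/ and a rule producing [tʃ] before the DEF suffix would wrongly predict alternation here too.
The alternation reflects depalatalization: palato-alveolar /tʃ/ becomes [k] when no front vowel follows. /tʃ/ is underlying.
The underlying form of 'road' is therefore /lɛnatʃ/.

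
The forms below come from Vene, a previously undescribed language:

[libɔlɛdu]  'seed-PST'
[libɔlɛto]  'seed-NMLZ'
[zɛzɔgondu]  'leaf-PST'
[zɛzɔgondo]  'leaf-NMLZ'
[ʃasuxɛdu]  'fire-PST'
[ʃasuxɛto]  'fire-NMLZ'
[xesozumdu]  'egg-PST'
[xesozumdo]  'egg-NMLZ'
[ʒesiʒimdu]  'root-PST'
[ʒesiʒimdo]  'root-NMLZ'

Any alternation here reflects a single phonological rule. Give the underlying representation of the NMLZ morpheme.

/-to/

The NMLZ morpheme has two allomorphs, [-do] and [-to].
By contrast the PST suffix keeps its initial [d] throughout — that segment must be underlying.
The NMLZ suffix is therefore /-to/ underlyingly, with post-nasal voicing: voiceless stops become voiced after a nasal.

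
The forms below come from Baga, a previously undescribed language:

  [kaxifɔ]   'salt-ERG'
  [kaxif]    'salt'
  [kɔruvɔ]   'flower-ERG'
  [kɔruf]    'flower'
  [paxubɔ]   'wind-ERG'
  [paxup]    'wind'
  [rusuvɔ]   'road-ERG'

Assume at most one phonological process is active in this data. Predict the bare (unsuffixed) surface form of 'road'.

The root 'flower' surfaces as [kɔruvɔ] and [kɔruf], with a stem-final [v] ~ [f] alternation.
Compare 'salt', with invariant [f] in [kaxifɔ] and [kaxif]: an analysis with underlying /f/ and a rule producing [v] before the ERG suffix would wrongly predict alternation here too.
So /v/ is underlying, and a rule of word-final obstruent devoicing — voiced obstruents become voiceless word-finally — gives [f].
From [rusuvɔ] the stem 'road' is /rusuv/; word-finally this yields [rusuf].

[rusuf]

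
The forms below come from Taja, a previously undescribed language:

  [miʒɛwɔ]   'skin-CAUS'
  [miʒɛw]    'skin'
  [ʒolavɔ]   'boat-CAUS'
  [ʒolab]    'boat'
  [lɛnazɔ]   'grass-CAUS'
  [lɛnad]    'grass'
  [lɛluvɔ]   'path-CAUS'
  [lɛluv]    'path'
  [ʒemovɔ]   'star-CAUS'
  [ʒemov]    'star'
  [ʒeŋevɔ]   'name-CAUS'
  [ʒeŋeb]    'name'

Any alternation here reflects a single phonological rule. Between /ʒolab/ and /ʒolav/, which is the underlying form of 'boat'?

/ʒolab/

'boat' shows [v] ~ [b] at the end of the stem ([ʒolavɔ] vs [ʒolab]).
If /v/ were underlying and a rule turned it into [b] in isolation, 'star' would also alternate; but it has [v] in both [ʒemovɔ] and [ʒemov].
So /b/ is underlying, and a rule of intervocalic spirantization — voiced stops become fricatives between vowels — gives [v].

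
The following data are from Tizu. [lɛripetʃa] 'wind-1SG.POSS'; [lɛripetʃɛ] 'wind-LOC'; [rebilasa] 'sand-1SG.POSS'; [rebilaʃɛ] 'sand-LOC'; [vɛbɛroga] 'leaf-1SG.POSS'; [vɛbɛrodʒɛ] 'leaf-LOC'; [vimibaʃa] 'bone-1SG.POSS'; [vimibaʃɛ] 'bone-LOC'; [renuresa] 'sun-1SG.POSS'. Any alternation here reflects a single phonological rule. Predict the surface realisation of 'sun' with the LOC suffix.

[renureʃɛ]

In [rebilasa] and [rebilaʃɛ] the final segment of 'sand' alternates: [s] ~ [ʃ].
The stem 'bone' ([vimibaʃa], [vimibaʃɛ]) shows [ʃ] unchanged in both environments, so [ʃ] cannot be basic with [s] derived before the 1SG.POSS suffix.
The alternation reflects palatalization before a front vowel: /g/ and /s/ become palato-alveolar [dʒ] and [ʃ] before a front vowel. /s/ is underlying.
From [renuresa] the stem 'sun' is /renures/; before a front vowel this yields [renureʃɛ].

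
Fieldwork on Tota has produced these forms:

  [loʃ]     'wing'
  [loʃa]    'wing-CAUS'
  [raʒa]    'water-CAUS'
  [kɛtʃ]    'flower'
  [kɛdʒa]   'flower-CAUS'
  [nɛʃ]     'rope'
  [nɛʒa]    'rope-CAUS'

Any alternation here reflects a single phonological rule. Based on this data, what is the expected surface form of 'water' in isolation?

[raʃ]

In [nɛʃ] and [nɛʒa] the final segment of 'rope' alternates: [ʃ] ~ [ʒ].
Compare 'wing', with invariant [ʃ] in [loʃ] and [loʃa]: an analysis with underlying /ʃ/ and a rule producing [ʒ] before the CAUS suffix would wrongly predict alternation here too.
Therefore /ʒ/ is basic and [ʃ] is derived by word-final obstruent devoicing (voiced obstruents become voiceless word-finally).
The one attested form of 'water', [raʒa], shows underlying /raʒ/. Applying the same rule word-finally gives [raʃ].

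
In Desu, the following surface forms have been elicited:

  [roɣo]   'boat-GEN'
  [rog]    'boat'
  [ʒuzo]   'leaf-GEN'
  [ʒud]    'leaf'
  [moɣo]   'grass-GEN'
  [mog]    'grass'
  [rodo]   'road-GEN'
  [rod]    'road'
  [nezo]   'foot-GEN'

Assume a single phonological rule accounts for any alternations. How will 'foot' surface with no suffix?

[ned]

'leaf' shows [z] ~ [d] at the end of the stem ([ʒuzo] vs [ʒud]).
If /d/ were underlying and a rule turned it into [z] before the GEN suffix, 'road' would also alternate; but it has [d] in both [rodo] and [rod].
Therefore /z/ is basic and [d] is derived by word-final hardening (voiced fricatives become stops word-finally).
From [nezo] the stem 'foot' is /nez/; word-finally this yields [ned].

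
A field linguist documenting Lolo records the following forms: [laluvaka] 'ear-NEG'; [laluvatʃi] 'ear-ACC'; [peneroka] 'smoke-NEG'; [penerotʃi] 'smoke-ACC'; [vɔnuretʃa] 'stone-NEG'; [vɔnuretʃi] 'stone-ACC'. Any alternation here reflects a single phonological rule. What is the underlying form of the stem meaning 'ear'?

/laluvak/

In [laluvaka] and [laluvatʃi] the final segment of 'ear' alternates: [k] ~ [tʃ].
The stem 'stone' ([vɔnuretʃa], [vɔnuretʃi]) shows [tʃ] unchanged in both environments, so [tʃ] cannot be basic with [k] derived before the NEG suffix.
The alternation reflects palatalization before a front vowel: /k/ becomes palato-alveolar [tʃ] before a front vowel. /k/ is underlying.
Hence 'ear' is /laluvak/ underlyingly.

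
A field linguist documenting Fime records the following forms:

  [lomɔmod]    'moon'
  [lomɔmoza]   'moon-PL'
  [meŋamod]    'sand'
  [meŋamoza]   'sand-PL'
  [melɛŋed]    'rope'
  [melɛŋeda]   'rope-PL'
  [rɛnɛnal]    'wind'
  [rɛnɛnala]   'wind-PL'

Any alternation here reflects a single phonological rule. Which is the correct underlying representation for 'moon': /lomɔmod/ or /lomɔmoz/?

/lomɔmoz/

The stem for 'moon' ends in [d] in [lomɔmod] but [z] in [lomɔmoza].
The stem 'rope' ([melɛŋed], [melɛŋeda]) shows [d] unchanged in both environments, so [d] cannot be basic with [z] derived before the PL suffix.
So /z/ is underlying, and a rule of word-final hardening — voiced fricatives become stops word-finally — gives [d].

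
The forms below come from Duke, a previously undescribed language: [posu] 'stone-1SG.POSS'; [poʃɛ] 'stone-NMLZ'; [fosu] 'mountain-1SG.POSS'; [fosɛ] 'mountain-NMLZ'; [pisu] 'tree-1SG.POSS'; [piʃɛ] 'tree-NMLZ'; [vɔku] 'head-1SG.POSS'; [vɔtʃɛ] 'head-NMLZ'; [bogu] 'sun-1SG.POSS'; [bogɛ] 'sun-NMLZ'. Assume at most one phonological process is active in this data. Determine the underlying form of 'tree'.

'tree' shows [s] ~ [ʃ] at the end of the stem ([pisu] vs [piʃɛ]).
If /s/ were underlying and a rule turned it into [ʃ] before the NMLZ suffix, 'mountain' would also alternate; but it has [s] in both [fosu] and [fosɛ].
The alternation reflects depalatalization: palato-alveolar /tʃ/ and /ʃ/ become [k] and [s] when no front vowel follows. /ʃ/ is underlying.
The underlying form of 'tree' is therefore /piʃ/.

/piʃ/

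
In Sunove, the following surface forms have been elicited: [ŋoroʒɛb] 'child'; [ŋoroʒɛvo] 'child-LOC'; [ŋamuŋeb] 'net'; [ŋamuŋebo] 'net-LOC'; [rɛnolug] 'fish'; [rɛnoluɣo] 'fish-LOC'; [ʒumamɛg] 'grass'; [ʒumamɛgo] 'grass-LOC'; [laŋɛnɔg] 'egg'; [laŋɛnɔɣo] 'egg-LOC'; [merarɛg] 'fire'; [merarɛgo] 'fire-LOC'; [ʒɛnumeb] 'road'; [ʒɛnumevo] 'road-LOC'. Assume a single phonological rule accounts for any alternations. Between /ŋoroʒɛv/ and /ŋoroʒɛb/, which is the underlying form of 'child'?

In [ŋoroʒɛb] and [ŋoroʒɛvo] the final segment of 'child' alternates: [b] ~ [v].
The stem 'net' ([ŋamuŋeb], [ŋamuŋebo]) shows [b] unchanged in both environments, so [b] cannot be basic with [v] derived before the LOC suffix.
Therefore /v/ is basic and [b] is derived by word-final hardening (voiced fricatives become stops word-finally).

/ŋoroʒɛv/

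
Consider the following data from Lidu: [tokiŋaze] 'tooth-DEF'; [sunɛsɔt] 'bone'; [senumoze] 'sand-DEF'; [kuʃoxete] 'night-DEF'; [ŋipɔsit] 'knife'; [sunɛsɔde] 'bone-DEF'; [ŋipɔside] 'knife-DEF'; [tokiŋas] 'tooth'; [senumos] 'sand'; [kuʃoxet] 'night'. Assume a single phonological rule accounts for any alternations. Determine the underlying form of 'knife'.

The stem for 'knife' ends in [d] in [ŋipɔside] but [t] in [ŋipɔsit].
The stem 'night' ([kuʃoxete], [kuʃoxet]) shows [t] unchanged in both environments, so [t] cannot be basic with [d] derived before the DEF suffix.
Therefore /d/ is basic and [t] is derived by word-final obstruent devoicing (voiced obstruents become voiceless word-finally).
So 'knife' = /ŋipɔsid/.

/ŋipɔsid/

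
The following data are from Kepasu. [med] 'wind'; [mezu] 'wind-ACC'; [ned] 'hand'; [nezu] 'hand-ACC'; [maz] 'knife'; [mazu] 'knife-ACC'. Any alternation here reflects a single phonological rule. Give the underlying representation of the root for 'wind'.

In [med] and [mezu] the final segment of 'wind' alternates: [d] ~ [z].
Compare 'knife', with invariant [z] in [maz] and [mazu]: an analysis with underlying /z/ and a rule producing [d] in isolation would wrongly predict alternation here too.
The underlying segment must be /d/; voiced stops become fricatives between vowels, yielding [z] there.
Hence 'wind' is /med/ underlyingly.

/med/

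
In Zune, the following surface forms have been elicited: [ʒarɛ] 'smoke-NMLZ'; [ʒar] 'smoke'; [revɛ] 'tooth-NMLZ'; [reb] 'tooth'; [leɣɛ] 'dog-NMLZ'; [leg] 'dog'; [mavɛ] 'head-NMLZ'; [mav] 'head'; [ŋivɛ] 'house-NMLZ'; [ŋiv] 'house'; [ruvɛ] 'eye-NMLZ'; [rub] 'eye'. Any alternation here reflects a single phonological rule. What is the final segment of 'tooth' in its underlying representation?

/b/

'tooth' shows [v] ~ [b] at the end of the stem ([revɛ] vs [reb]).
The stem 'head' ([mavɛ], [mav]) shows [v] unchanged in both environments, so [v] cannot be basic with [b] derived in isolation.
Therefore /b/ is basic and [v] is derived by intervocalic spirantization (voiced stops become fricatives between vowels).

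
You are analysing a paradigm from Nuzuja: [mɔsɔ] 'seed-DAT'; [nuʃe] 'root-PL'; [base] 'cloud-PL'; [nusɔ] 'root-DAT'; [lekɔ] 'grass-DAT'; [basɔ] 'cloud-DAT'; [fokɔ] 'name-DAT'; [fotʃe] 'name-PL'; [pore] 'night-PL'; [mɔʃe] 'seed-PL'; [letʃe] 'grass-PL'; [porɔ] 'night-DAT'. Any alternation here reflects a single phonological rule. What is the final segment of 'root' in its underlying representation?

The root 'root' surfaces as [nusɔ] and [nuʃe], with a stem-final [s] ~ [ʃ] alternation.
If /s/ were underlying and a rule turned it into [ʃ] before the PL suffix, 'cloud' would also alternate; but it has [s] in both [basɔ] and [base].
The alternation reflects depalatalization: palato-alveolar /tʃ/ and /ʃ/ become [k] and [s] when no front vowel follows. /ʃ/ is underlying.

/ʃ/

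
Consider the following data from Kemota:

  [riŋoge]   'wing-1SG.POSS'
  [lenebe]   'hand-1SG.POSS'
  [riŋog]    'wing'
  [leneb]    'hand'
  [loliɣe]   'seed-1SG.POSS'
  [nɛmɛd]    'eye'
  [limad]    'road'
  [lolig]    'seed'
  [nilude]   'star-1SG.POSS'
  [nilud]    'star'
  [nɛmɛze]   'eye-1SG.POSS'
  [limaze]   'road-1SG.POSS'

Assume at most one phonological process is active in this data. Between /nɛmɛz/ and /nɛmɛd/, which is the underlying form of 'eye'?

/nɛmɛz/

The stem for 'eye' ends in [z] in [nɛmɛze] but [d] in [nɛmɛd].
If /d/ were underlying and a rule turned it into [z] before the 1SG.POSS suffix, 'star' would also alternate; but it has [d] in both [nilude] and [nilud].
So /z/ is underlying, and a rule of word-final hardening — voiced fricatives become stops word-finally — gives [d].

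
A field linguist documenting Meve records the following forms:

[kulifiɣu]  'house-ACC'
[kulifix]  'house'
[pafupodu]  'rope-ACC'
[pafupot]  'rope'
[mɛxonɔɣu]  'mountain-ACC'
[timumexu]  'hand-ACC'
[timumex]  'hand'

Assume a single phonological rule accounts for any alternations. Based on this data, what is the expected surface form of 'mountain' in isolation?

[mɛxonɔx]

'house' shows [ɣ] ~ [x] at the end of the stem ([kulifiɣu] vs [kulifix]).
But 'hand' keeps [x] in both environments ([timumexu], [timumex]), so there is no rule changing /x/ to [ɣ] before the ACC suffix.
The alternation reflects word-final obstruent devoicing: voiced obstruents become voiceless word-finally. /ɣ/ is underlying.
From [mɛxonɔɣu] the stem 'mountain' is /mɛxonɔɣ/; word-finally this yields [mɛxonɔx].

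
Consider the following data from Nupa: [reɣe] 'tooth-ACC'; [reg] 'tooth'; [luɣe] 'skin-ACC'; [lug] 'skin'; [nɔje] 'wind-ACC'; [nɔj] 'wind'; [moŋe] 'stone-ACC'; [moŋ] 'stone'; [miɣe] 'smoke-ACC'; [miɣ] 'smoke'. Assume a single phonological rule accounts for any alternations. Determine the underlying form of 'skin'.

The root 'skin' surfaces as [luɣe] and [lug], with a stem-final [ɣ] ~ [g] alternation.
The stem 'smoke' ([miɣe], [miɣ]) shows [ɣ] unchanged in both environments, so [ɣ] cannot be basic with [g] derived in isolation.
So /g/ is underlying, and a rule of intervocalic spirantization — voiced stops become fricatives between vowels — gives [ɣ].
The underlying form of 'skin' is therefore /lug/.

/lug/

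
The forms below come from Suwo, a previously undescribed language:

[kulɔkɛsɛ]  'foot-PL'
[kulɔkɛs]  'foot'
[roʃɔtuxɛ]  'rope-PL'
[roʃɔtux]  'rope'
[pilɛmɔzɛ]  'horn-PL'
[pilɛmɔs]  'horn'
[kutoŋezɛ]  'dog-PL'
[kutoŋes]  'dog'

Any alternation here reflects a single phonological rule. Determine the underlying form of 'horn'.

/pilɛmɔz/

In [pilɛmɔzɛ] and [pilɛmɔs] the final segment of 'horn' alternates: [z] ~ [s].
But 'foot' keeps [s] in both environments ([kulɔkɛsɛ], [kulɔkɛs]), so there is no rule changing /s/ to [z] before the PL suffix.
So /z/ is underlying, and a rule of word-final obstruent devoicing — voiced obstruents become voiceless word-finally — gives [s].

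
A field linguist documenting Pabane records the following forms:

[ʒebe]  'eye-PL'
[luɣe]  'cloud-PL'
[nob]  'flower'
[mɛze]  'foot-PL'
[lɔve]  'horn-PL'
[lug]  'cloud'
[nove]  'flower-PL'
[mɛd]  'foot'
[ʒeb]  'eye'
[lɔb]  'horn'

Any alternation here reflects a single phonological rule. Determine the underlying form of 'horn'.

'horn' shows [v] ~ [b] at the end of the stem ([lɔve] vs [lɔb]).
But 'eye' keeps [b] in both environments ([ʒebe], [ʒeb]), so there is no rule changing /b/ to [v] before the PL suffix.
The underlying segment must be /v/; voiced fricatives become stops word-finally, yielding [b] there.

/lɔv/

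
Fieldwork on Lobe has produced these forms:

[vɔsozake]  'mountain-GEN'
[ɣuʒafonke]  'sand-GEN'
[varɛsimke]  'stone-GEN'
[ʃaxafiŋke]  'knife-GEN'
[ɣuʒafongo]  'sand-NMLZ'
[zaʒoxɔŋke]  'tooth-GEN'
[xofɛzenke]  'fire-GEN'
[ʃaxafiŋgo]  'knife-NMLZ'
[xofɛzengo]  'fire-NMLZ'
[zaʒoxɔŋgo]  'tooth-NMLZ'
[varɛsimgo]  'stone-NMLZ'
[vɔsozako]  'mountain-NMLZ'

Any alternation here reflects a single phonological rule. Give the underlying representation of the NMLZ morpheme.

The NMLZ morpheme has two allomorphs, [-go] and [-ko].
By contrast the GEN suffix keeps its initial [k] throughout — that segment must be underlying.
So the underlying form is /-go/, and voiced stops become voiceless after a vowel.

/-go/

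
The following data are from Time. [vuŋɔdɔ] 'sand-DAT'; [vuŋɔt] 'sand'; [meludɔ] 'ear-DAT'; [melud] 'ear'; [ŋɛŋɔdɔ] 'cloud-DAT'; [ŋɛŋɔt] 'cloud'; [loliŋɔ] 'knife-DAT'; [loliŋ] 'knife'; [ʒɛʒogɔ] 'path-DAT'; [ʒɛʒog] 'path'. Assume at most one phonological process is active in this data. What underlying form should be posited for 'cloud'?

/ŋɛŋɔt/

'cloud' shows [d] ~ [t] at the end of the stem ([ŋɛŋɔdɔ] vs [ŋɛŋɔt]).
But 'ear' keeps [d] in both environments ([meludɔ], [melud]), so there is no rule changing /d/ to [t] in isolation.
So /t/ is underlying, and a rule of intervocalic voicing — voiceless stops become voiced between vowels — gives [d].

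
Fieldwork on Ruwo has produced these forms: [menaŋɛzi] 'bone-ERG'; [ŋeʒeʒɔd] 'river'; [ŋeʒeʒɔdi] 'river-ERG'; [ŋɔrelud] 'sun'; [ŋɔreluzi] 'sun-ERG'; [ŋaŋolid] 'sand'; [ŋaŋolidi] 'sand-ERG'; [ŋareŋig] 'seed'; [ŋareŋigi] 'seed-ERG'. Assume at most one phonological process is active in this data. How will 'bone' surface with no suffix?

[menaŋɛd]

The root 'sun' surfaces as [ŋɔrelud] and [ŋɔreluzi], with a stem-final [d] ~ [z] alternation.
But 'sand' keeps [d] in both environments ([ŋaŋolid], [ŋaŋolidi]), so there is no rule changing /d/ to [z] before the ERG suffix.
The underlying segment must be /z/; voiced fricatives become stops word-finally, yielding [d] there.
From [menaŋɛzi] the stem 'bone' is /menaŋɛz/; word-finally this yields [menaŋɛd].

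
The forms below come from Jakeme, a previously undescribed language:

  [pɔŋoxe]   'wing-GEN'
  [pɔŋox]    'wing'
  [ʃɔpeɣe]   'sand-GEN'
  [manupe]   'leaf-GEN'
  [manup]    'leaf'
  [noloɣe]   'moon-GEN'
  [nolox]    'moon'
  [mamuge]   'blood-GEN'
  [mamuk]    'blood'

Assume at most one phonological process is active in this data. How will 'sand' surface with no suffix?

'moon' shows [ɣ] ~ [x] at the end of the stem ([noloɣe] vs [nolox]).
Compare 'wing', with invariant [x] in [pɔŋoxe] and [pɔŋox]: an analysis with underlying /x/ and a rule producing [ɣ] before the GEN suffix would wrongly predict alternation here too.
The underlying segment must be /ɣ/; voiced obstruents become voiceless word-finally, yielding [x] there.
From [ʃɔpeɣe] the stem 'sand' is /ʃɔpeɣ/; word-finally this yields [ʃɔpex].

[ʃɔpex]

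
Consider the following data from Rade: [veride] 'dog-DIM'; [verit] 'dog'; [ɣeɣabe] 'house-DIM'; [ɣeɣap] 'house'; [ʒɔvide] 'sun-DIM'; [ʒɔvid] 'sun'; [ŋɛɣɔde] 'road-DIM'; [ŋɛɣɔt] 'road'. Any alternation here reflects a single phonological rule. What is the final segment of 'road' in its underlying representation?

'road' shows [d] ~ [t] at the end of the stem ([ŋɛɣɔde] vs [ŋɛɣɔt]).
But 'sun' keeps [d] in both environments ([ʒɔvide], [ʒɔvid]), so there is no rule changing /d/ to [t] in isolation.
So /t/ is underlying, and a rule of intervocalic voicing — voiceless stops become voiced between vowels — gives [d].

/t/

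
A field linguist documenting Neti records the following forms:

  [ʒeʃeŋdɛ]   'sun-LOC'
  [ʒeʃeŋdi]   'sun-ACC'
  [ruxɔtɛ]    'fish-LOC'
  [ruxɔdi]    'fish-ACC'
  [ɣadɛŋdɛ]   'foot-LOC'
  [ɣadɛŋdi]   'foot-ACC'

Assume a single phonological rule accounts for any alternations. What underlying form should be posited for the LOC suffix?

The LOC morpheme has two allomorphs, [-dɛ] and [-tɛ].
The ACC suffix, which begins with [d], is invariant after every stem; so [d] is not altered by any rule here.
So the underlying form is /-tɛ/, and voiceless stops become voiced after a nasal.

/-tɛ/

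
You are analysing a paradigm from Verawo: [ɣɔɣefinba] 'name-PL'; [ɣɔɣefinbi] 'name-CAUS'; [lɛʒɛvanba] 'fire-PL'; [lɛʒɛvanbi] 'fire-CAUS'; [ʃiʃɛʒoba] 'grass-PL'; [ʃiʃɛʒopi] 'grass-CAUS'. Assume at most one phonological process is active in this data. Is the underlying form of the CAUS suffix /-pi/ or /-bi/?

The CAUS morpheme has two allomorphs, [-bi] and [-pi].
By contrast the PL suffix keeps its initial [b] throughout — that segment must be underlying.
The CAUS suffix is therefore /-pi/ underlyingly, with post-nasal voicing: voiceless stops become voiced after a nasal.

/-pi/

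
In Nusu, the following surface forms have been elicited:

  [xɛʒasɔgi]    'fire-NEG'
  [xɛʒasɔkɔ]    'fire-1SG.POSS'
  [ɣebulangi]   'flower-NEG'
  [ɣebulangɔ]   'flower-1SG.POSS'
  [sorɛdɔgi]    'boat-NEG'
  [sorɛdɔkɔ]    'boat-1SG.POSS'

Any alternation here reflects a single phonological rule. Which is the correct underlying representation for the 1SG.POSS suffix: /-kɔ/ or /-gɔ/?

/-kɔ/

The 1SG.POSS morpheme has two allomorphs, [-gɔ] and [-kɔ].
By contrast the NEG suffix keeps its initial [g] throughout — that segment must be underlying.
The 1SG.POSS suffix is therefore /-kɔ/ underlyingly, with post-nasal voicing: voiceless stops become voiced after a nasal.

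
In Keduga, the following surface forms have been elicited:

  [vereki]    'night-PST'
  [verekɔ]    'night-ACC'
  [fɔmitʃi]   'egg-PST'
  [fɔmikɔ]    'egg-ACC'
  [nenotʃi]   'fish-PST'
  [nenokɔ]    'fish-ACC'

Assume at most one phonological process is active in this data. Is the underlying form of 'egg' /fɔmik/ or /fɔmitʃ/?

In [fɔmitʃi] and [fɔmikɔ] the final segment of 'egg' alternates: [tʃ] ~ [k].
Compare 'night', with invariant [k] in [vereki] and [verekɔ]: an analysis with underlying /k/ and a rule producing [tʃ] before the PST suffix would wrongly predict alternation here too.
The alternation reflects depalatalization: palato-alveolar /tʃ/ becomes [k] when no front vowel follows. /tʃ/ is underlying.

/fɔmitʃ/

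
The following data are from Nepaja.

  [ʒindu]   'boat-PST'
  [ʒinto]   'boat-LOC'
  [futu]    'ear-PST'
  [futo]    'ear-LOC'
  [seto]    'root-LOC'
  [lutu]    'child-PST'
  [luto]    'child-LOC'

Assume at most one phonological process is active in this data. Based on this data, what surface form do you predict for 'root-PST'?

The PST suffix surfaces as [-du] and [-tu], depending on the final segment of the stem.
By contrast the LOC suffix keeps its initial [t] throughout — that segment must be underlying.
The PST suffix is therefore /-du/ underlyingly, with post-vocalic devoicing: voiced stops become voiceless after a vowel.
After 'root', which ends in a vowel, the suffix surfaces as [-tu], giving [setu].

[setu]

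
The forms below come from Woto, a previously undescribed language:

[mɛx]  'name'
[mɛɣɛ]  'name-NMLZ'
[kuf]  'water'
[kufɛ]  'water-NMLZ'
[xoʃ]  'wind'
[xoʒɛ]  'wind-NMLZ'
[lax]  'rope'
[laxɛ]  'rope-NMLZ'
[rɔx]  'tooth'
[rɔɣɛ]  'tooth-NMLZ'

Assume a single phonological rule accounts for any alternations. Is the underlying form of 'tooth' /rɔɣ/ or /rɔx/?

/rɔɣ/

The root 'tooth' surfaces as [rɔx] and [rɔɣɛ], with a stem-final [x] ~ [ɣ] alternation.
The stem 'rope' ([lax], [laxɛ]) shows [x] unchanged in both environments, so [x] cannot be basic with [ɣ] derived before the NMLZ suffix.
The underlying segment must be /ɣ/; voiced obstruents become voiceless word-finally, yielding [x] there.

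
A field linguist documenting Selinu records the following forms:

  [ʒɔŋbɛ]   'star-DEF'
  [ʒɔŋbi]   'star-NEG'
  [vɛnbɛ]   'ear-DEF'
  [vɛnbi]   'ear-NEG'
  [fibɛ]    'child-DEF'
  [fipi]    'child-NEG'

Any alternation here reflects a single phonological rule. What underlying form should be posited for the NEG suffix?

/-pi/

The NEG morpheme has two allomorphs, [-bi] and [-pi].
By contrast the DEF suffix keeps its initial [b] throughout — that segment must be underlying.
The NEG suffix is therefore /-pi/ underlyingly, with post-nasal voicing: voiceless stops become voiced after a nasal.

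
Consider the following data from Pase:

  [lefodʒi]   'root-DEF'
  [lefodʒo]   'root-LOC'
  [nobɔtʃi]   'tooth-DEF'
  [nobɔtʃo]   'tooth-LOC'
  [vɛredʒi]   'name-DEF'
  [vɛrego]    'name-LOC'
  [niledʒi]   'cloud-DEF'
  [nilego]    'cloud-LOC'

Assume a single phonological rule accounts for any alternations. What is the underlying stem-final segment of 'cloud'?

/g/

In [niledʒi] and [nilego] the final segment of 'cloud' alternates: [dʒ] ~ [g].
But 'root' keeps [dʒ] in both environments ([lefodʒi], [lefodʒo]), so there is no rule changing /dʒ/ to [g] before the LOC suffix.
The alternation reflects palatalization before a front vowel: /g/ becomes palato-alveolar [dʒ] before a front vowel. /g/ is underlying.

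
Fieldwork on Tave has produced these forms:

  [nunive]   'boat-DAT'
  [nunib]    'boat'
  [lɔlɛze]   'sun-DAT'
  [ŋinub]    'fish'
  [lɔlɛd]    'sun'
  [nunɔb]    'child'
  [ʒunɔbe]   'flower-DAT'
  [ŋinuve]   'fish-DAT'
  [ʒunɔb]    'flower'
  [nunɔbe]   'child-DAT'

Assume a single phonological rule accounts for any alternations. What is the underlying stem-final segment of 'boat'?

/v/

The root 'boat' surfaces as [nunib] and [nunive], with a stem-final [b] ~ [v] alternation.
If /b/ were underlying and a rule turned it into [v] before the DAT suffix, 'child' would also alternate; but it has [b] in both [nunɔb] and [nunɔbe].
The underlying segment must be /v/; voiced fricatives become stops word-finally, yielding [b] there.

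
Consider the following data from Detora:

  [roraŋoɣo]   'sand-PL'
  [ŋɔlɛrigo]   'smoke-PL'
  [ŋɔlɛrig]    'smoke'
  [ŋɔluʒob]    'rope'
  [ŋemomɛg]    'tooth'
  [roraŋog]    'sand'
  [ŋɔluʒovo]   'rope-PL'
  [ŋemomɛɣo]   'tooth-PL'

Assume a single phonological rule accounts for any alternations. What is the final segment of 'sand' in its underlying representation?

/ɣ/

The root 'sand' surfaces as [roraŋog] and [roraŋoɣo], with a stem-final [g] ~ [ɣ] alternation.
But 'smoke' keeps [g] in both environments ([ŋɔlɛrig], [ŋɔlɛrigo]), so there is no rule changing /g/ to [ɣ] before the PL suffix.
Therefore /ɣ/ is basic and [g] is derived by word-final hardening (voiced fricatives become stops word-finally).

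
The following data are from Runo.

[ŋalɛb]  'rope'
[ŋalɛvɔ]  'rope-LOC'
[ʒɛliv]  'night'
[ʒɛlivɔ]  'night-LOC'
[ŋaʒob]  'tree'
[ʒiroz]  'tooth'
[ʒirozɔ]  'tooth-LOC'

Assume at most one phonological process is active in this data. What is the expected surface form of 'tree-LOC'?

[ŋaʒovɔ]

In [ŋalɛb] and [ŋalɛvɔ] the final segment of 'rope' alternates: [b] ~ [v].
But 'night' keeps [v] in both environments ([ʒɛliv], [ʒɛlivɔ]), so there is no rule changing /v/ to [b] in isolation.
The underlying segment must be /b/; voiced stops become fricatives between vowels, yielding [v] there.
The one attested form of 'tree', [ŋaʒob], shows underlying /ŋaʒob/. Applying the same rule between vowels gives [ŋaʒovɔ].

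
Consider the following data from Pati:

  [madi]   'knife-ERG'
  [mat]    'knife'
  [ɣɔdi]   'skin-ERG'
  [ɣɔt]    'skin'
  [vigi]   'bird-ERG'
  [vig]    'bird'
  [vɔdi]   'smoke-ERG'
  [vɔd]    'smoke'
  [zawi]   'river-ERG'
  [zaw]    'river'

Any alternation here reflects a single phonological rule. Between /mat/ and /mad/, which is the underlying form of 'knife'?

/mat/

'knife' shows [d] ~ [t] at the end of the stem ([madi] vs [mat]).
If /d/ were underlying and a rule turned it into [t] in isolation, 'smoke' would also alternate; but it has [d] in both [vɔdi] and [vɔd].
The alternation reflects intervocalic voicing: voiceless stops become voiced between vowels. /t/ is underlying.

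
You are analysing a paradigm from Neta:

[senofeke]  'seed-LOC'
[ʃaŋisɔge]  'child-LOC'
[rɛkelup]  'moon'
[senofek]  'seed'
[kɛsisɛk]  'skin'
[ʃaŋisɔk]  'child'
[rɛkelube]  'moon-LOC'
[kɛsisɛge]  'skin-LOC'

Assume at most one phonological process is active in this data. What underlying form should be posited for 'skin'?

/kɛsisɛg/

'skin' shows [k] ~ [g] at the end of the stem ([kɛsisɛk] vs [kɛsisɛge]).
But 'seed' keeps [k] in both environments ([senofek], [senofeke]), so there is no rule changing /k/ to [g] before the LOC suffix.
The alternation reflects word-final obstruent devoicing: voiced obstruents become voiceless word-finally. /g/ is underlying.
Hence 'skin' is /kɛsisɛg/ underlyingly.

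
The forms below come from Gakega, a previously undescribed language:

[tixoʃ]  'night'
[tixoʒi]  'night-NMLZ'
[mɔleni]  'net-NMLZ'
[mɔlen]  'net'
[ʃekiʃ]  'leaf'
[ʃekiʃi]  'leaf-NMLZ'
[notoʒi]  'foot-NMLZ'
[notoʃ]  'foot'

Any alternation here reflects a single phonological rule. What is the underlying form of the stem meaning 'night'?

In [tixoʃ] and [tixoʒi] the final segment of 'night' alternates: [ʃ] ~ [ʒ].
Compare 'leaf', with invariant [ʃ] in [ʃekiʃ] and [ʃekiʃi]: an analysis with underlying /ʃ/ and a rule producing [ʒ] before the NMLZ suffix would wrongly predict alternation here too.
So /ʒ/ is underlying, and a rule of word-final obstruent devoicing — voiced obstruents become voiceless word-finally — gives [ʃ].

/tixoʒ/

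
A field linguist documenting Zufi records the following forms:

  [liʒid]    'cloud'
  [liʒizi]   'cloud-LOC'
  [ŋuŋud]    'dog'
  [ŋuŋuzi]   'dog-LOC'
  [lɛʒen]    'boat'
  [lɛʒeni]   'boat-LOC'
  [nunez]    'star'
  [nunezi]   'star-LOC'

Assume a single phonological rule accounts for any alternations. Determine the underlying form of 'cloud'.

In [liʒid] and [liʒizi] the final segment of 'cloud' alternates: [d] ~ [z].
If /z/ were underlying and a rule turned it into [d] in isolation, 'star' would also alternate; but it has [z] in both [nunez] and [nunezi].
The underlying segment must be /d/; voiced stops become fricatives between vowels, yielding [z] there.

/liʒid/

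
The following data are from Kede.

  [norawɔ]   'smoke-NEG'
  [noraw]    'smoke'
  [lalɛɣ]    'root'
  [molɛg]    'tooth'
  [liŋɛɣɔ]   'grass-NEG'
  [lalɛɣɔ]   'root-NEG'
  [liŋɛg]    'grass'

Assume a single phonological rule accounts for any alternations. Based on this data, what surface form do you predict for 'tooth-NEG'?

[molɛɣɔ]

The stem for 'grass' ends in [ɣ] in [liŋɛɣɔ] but [g] in [liŋɛg].
But 'root' keeps [ɣ] in both environments ([lalɛɣɔ], [lalɛɣ]), so there is no rule changing /ɣ/ to [g] in isolation.
The underlying segment must be /g/; voiced stops become fricatives between vowels, yielding [ɣ] there.
The one attested form of 'tooth', [molɛg], shows underlying /molɛg/. Applying the same rule between vowels gives [molɛɣɔ].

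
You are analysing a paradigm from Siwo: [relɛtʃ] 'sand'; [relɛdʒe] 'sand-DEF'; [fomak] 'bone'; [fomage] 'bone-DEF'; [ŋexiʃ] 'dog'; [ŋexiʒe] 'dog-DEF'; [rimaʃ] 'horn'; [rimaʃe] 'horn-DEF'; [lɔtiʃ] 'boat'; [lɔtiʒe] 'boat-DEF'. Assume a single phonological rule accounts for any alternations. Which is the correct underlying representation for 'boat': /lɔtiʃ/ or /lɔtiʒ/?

/lɔtiʒ/

In [lɔtiʃ] and [lɔtiʒe] the final segment of 'boat' alternates: [ʃ] ~ [ʒ].
If /ʃ/ were underlying and a rule turned it into [ʒ] before the DEF suffix, 'horn' would also alternate; but it has [ʃ] in both [rimaʃ] and [rimaʃe].
So /ʒ/ is underlying, and a rule of word-final obstruent devoicing — voiced obstruents become voiceless word-finally — gives [ʃ].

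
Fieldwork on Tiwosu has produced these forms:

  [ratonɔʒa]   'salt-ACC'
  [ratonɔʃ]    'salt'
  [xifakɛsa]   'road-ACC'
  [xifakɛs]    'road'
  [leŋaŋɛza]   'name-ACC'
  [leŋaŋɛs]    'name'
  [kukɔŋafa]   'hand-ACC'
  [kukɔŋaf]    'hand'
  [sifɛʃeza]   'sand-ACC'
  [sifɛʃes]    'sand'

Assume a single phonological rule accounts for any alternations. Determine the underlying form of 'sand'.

'sand' shows [z] ~ [s] at the end of the stem ([sifɛʃeza] vs [sifɛʃes]).
Compare 'road', with invariant [s] in [xifakɛsa] and [xifakɛs]: an analysis with underlying /s/ and a rule producing [z] before the ACC suffix would wrongly predict alternation here too.
The alternation reflects word-final obstruent devoicing: voiced obstruents become voiceless word-finally. /z/ is underlying.
So 'sand' = /sifɛʃez/.

/sifɛʃez/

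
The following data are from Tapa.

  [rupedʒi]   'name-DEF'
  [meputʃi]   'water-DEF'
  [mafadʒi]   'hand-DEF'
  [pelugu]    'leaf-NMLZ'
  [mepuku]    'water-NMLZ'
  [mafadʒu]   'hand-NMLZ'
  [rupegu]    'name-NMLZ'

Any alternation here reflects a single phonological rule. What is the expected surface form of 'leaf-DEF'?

[peludʒi]

'name' shows [g] ~ [dʒ] at the end of the stem ([rupegu] vs [rupedʒi]).
If /dʒ/ were underlying and a rule turned it into [g] before the NMLZ suffix, 'hand' would also alternate; but it has [dʒ] in both [mafadʒu] and [mafadʒi].
Therefore /g/ is basic and [dʒ] is derived by palatalization before a front vowel (/k/ and /g/ become palato-alveolar [tʃ] and [dʒ] before a front vowel).
The one attested form of 'leaf', [pelugu], shows underlying /pelug/. Applying the same rule before a front vowel gives [peludʒi].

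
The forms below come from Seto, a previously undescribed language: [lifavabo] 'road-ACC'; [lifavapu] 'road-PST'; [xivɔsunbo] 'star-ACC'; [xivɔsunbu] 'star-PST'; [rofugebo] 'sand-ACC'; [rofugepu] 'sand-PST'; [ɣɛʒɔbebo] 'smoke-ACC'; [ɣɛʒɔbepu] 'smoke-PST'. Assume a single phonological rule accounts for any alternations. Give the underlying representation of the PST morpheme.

/-pu/

The PST suffix surfaces as [-bu] and [-pu], depending on the final segment of the stem.
By contrast the ACC suffix keeps its initial [b] throughout — that segment must be underlying.
The PST suffix is therefore /-pu/ underlyingly, with post-nasal voicing: voiceless stops become voiced after a nasal.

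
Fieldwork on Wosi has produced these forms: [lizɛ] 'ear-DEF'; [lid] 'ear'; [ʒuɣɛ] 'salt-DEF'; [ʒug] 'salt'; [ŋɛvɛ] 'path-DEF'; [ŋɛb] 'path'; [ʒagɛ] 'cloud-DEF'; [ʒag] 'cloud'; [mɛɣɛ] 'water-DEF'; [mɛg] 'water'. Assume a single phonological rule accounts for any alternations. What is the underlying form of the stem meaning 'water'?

/mɛɣ/

The stem for 'water' ends in [ɣ] in [mɛɣɛ] but [g] in [mɛg].
But 'cloud' keeps [g] in both environments ([ʒagɛ], [ʒag]), so there is no rule changing /g/ to [ɣ] before the DEF suffix.
Therefore /ɣ/ is basic and [g] is derived by word-final hardening (voiced fricatives become stops word-finally).
So 'water' = /mɛɣ/.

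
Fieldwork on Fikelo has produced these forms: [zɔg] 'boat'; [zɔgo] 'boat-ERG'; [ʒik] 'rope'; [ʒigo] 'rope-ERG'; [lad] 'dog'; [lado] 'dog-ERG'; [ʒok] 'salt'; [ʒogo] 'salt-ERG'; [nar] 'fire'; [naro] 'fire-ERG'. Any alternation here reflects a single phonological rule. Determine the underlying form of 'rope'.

/ʒik/

In [ʒik] and [ʒigo] the final segment of 'rope' alternates: [k] ~ [g].
Compare 'boat', with invariant [g] in [zɔg] and [zɔgo]: an analysis with underlying /g/ and a rule producing [k] in isolation would wrongly predict alternation here too.
Therefore /k/ is basic and [g] is derived by intervocalic voicing (voiceless stops become voiced between vowels).
The underlying form of 'rope' is therefore /ʒik/.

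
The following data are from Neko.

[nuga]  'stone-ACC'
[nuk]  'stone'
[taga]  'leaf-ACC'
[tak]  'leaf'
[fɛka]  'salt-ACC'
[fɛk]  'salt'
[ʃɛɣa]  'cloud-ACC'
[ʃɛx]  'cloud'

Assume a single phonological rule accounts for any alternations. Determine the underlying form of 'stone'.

/nug/

The root 'stone' surfaces as [nuga] and [nuk], with a stem-final [g] ~ [k] alternation.
But 'salt' keeps [k] in both environments ([fɛka], [fɛk]), so there is no rule changing /k/ to [g] before the ACC suffix.
The alternation reflects word-final obstruent devoicing: voiced obstruents become voiceless word-finally. /g/ is underlying.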